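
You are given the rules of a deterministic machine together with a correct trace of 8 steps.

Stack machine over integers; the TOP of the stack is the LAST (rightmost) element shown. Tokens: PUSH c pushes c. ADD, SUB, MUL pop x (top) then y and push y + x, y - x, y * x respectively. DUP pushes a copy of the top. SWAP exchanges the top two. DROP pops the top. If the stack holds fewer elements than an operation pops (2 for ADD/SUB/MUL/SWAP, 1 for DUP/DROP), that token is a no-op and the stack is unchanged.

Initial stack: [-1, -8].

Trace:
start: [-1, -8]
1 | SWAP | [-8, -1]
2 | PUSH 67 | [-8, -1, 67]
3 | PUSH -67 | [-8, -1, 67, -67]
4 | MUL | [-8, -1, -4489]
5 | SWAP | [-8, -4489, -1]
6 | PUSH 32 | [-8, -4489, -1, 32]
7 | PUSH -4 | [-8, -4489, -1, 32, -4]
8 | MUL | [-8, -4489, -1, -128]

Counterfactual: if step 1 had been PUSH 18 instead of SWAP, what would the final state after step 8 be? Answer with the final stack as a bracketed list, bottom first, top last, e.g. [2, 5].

[-1, -8, -4489, 18, -128]

(re-executing from step 1 with the substitution; state before step 1: [-1, -8])
1 | PUSH 18 | [-1, -8, 18]
2 | PUSH 67 | [-1, -8, 18, 67]
3 | PUSH -67 | [-1, -8, 18, 67, -67]
4 | MUL | [-1, -8, 18, -4489]
5 | SWAP | [-1, -8, -4489, 18]
6 | PUSH 32 | [-1, -8, -4489, 18, 32]
7 | PUSH -4 | [-1, -8, -4489, 18, 32, -4]
8 | MUL | [-1, -8, -4489, 18, -128]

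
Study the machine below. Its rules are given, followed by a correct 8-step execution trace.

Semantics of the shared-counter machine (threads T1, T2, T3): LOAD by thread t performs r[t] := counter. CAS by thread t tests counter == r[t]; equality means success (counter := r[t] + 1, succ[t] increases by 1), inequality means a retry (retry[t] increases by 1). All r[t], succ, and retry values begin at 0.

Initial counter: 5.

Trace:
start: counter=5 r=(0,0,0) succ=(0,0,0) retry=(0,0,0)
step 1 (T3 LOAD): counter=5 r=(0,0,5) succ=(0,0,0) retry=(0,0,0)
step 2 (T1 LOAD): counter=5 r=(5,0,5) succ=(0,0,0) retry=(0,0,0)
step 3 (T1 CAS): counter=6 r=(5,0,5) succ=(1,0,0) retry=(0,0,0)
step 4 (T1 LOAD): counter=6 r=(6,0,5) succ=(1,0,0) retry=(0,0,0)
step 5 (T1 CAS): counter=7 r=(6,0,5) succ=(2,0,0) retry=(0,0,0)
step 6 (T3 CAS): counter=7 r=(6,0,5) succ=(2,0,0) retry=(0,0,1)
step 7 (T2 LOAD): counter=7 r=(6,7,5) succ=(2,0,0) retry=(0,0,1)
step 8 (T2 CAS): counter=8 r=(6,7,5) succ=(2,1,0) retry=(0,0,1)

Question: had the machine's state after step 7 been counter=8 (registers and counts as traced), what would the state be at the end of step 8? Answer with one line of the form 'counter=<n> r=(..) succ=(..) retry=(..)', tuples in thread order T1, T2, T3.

counter=8 r=(6,7,5) succ=(2,0,0) retry=(0,1,1)

state after step 7 := counter=8 r=(6,7,5) succ=(2,0,0) retry=(0,0,1)
step 8 (T2 CAS): counter=8 r=(6,7,5) succ=(2,0,0) retry=(0,1,1)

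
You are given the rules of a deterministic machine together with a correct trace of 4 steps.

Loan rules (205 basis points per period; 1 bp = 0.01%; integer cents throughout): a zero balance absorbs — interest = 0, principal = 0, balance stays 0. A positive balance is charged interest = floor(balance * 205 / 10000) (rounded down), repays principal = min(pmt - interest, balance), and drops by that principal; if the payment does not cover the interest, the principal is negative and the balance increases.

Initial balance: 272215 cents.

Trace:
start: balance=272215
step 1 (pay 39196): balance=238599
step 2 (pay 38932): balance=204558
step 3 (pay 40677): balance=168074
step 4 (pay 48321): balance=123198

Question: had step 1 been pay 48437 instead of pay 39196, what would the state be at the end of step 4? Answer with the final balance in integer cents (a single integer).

113377

(re-executing from step 1 with the substitution; state before step 1: balance=272215)
step 1 (pay 48437): balance=229358
step 2 (pay 38932): balance=195127
step 3 (pay 40677): balance=158450
step 4 (pay 48321): balance=113377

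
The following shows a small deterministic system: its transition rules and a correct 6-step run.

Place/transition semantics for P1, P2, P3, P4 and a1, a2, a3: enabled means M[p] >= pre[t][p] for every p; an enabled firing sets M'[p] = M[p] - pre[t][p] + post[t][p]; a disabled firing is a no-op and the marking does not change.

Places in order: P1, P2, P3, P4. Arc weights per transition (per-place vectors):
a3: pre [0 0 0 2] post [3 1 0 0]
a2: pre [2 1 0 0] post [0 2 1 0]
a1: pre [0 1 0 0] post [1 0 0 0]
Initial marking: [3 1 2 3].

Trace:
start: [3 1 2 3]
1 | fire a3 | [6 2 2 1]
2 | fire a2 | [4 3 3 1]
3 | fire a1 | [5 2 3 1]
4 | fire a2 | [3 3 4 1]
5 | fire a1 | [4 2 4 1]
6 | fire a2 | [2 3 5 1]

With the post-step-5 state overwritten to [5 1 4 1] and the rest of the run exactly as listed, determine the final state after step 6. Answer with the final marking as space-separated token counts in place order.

state after step 5 := [5 1 4 1]
6 | fire a2 | [3 2 5 1]

3 2 5 1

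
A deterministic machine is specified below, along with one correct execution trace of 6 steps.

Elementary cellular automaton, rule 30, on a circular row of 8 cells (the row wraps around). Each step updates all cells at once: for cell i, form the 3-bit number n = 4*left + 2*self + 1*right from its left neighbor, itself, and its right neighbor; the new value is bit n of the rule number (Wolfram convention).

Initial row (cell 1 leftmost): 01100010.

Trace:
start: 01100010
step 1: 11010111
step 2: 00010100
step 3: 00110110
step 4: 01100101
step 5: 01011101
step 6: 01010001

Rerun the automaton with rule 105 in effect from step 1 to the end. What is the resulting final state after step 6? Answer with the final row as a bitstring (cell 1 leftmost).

(re-executing steps 1..6 under rule 105; state before step 1: 01100010)
step 1: 01101000
step 2: 01110011
step 3: 11010011
step 4: 01100010
step 5: 01101000
step 6: 01110011

01110011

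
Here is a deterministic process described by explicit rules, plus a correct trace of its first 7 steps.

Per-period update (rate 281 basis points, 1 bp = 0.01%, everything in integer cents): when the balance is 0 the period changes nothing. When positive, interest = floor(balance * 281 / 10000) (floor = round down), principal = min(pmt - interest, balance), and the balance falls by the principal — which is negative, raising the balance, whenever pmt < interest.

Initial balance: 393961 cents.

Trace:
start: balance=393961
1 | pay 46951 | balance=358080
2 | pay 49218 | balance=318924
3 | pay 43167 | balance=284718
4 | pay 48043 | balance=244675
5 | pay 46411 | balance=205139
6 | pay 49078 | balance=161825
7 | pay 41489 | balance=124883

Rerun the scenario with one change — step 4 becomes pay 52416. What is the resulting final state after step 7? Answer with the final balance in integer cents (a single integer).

(re-executing from step 4 with the substitution; state before step 4: balance=284718)
4 | pay 52416 | balance=240302
5 | pay 46411 | balance=200643
6 | pay 49078 | balance=157203
7 | pay 41489 | balance=120131

120131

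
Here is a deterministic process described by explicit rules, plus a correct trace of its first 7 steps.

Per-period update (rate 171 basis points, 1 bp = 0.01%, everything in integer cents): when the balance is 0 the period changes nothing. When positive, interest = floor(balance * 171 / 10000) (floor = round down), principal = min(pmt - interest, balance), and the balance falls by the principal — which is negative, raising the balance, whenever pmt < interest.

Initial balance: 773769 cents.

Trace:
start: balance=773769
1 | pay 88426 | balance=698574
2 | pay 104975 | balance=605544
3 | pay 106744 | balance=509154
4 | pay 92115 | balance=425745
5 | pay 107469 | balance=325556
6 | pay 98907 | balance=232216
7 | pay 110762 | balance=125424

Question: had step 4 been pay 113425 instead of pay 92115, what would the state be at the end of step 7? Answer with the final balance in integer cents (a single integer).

(re-executing from step 4 with the substitution; state before step 4: balance=509154)
4 | pay 113425 | balance=404435
5 | pay 107469 | balance=303881
6 | pay 98907 | balance=210170
7 | pay 110762 | balance=103001

103001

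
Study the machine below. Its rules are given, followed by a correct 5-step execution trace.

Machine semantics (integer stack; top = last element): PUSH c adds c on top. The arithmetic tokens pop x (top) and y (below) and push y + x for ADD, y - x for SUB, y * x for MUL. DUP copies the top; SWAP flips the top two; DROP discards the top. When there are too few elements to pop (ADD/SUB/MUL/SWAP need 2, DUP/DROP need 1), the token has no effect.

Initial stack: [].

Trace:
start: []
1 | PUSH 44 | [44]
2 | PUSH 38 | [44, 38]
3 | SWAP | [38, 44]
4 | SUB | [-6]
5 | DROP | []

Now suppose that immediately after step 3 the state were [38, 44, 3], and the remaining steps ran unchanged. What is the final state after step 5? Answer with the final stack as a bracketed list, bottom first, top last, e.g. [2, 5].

state after step 3 := [38, 44, 3]
4 | SUB | [38, 41]
5 | DROP | [38]

[38]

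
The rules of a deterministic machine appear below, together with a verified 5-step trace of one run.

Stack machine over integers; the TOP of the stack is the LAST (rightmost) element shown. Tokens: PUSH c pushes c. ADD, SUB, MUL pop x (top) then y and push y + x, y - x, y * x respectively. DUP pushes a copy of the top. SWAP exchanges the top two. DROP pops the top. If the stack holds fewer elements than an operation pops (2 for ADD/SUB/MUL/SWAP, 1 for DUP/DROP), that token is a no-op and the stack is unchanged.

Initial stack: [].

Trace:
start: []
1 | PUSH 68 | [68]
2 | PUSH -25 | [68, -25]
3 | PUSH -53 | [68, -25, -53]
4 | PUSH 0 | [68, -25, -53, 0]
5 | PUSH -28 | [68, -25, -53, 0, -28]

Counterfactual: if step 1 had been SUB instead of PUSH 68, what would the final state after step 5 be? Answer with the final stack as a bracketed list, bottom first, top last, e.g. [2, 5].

(re-executing from step 1 with the substitution; state before step 1: [])
1 | SUB | []
2 | PUSH -25 | [-25]
3 | PUSH -53 | [-25, -53]
4 | PUSH 0 | [-25, -53, 0]
5 | PUSH -28 | [-25, -53, 0, -28]

[-25, -53, 0, -28]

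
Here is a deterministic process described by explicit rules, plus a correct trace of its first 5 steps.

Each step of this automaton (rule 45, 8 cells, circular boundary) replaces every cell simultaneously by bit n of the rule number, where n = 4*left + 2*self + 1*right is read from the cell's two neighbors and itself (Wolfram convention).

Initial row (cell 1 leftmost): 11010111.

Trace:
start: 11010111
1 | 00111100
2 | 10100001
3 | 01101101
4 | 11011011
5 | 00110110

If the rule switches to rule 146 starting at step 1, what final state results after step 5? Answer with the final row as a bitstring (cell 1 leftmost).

10101010

(re-executing steps 1..5 under rule 146; state before step 1: 11010111)
1 | 10000011
2 | 01000101
3 | 00101000
4 | 01000100
5 | 10101010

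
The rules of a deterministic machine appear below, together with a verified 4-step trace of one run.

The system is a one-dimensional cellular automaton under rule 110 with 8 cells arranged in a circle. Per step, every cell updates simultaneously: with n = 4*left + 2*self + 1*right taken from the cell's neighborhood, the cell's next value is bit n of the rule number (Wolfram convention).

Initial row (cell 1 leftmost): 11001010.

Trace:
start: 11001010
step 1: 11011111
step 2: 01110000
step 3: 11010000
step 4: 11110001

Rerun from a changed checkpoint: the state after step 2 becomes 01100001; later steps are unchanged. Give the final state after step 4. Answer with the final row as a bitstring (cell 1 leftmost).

00100110

state after step 2 := 01100001
step 3: 11100011
step 4: 00100110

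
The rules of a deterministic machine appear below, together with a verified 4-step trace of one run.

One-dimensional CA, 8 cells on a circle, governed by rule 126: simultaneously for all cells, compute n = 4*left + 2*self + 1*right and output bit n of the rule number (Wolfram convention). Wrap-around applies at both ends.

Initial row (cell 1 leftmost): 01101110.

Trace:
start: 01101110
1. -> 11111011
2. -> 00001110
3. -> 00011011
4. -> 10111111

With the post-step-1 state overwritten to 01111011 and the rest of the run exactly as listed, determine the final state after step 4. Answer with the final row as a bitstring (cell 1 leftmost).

state after step 1 := 01111011
2. -> 11001111
3. -> 01111000
4. -> 11001100

11001100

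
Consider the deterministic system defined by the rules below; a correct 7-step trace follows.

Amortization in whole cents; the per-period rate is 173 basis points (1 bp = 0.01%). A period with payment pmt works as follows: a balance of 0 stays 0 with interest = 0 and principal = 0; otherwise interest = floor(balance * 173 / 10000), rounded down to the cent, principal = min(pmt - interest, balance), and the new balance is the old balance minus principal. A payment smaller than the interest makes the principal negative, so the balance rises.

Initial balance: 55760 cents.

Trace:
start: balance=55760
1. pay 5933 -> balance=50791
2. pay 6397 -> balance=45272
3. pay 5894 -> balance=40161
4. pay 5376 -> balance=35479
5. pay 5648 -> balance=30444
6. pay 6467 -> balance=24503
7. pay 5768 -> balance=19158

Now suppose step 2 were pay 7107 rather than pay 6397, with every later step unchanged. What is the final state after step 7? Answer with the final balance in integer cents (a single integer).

18385

(re-executing from step 2 with the substitution; state before step 2: balance=50791)
2. pay 7107 -> balance=44562
3. pay 5894 -> balance=39438
4. pay 5376 -> balance=34744
5. pay 5648 -> balance=29697
6. pay 6467 -> balance=23743
7. pay 5768 -> balance=18385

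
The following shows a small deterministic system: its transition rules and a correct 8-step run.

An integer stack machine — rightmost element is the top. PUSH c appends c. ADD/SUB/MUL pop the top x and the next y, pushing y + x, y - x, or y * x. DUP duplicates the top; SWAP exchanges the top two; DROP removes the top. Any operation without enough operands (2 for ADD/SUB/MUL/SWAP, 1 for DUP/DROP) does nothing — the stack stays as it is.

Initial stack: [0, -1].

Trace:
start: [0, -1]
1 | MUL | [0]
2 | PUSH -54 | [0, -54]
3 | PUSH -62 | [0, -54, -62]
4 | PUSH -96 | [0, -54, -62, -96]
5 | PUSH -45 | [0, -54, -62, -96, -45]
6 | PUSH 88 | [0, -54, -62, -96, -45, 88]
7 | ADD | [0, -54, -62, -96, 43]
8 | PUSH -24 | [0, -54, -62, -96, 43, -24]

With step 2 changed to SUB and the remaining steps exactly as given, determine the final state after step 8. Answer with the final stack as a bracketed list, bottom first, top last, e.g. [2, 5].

(re-executing from step 2 with the substitution; state before step 2: [0])
2 | SUB | [0]
3 | PUSH -62 | [0, -62]
4 | PUSH -96 | [0, -62, -96]
5 | PUSH -45 | [0, -62, -96, -45]
6 | PUSH 88 | [0, -62, -96, -45, 88]
7 | ADD | [0, -62, -96, 43]
8 | PUSH -24 | [0, -62, -96, 43, -24]

[0, -62, -96, 43, -24]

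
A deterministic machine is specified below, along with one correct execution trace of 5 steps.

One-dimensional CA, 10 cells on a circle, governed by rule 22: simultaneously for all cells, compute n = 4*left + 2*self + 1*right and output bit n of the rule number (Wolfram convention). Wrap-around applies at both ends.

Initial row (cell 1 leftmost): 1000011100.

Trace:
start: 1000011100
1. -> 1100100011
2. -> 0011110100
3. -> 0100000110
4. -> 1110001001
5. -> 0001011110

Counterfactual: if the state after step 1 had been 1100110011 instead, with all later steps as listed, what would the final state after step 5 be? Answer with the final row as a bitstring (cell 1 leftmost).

0000110000

state after step 1 := 1100110011
2. -> 0011001100
3. -> 0100110010
4. -> 1111001111
5. -> 0000110000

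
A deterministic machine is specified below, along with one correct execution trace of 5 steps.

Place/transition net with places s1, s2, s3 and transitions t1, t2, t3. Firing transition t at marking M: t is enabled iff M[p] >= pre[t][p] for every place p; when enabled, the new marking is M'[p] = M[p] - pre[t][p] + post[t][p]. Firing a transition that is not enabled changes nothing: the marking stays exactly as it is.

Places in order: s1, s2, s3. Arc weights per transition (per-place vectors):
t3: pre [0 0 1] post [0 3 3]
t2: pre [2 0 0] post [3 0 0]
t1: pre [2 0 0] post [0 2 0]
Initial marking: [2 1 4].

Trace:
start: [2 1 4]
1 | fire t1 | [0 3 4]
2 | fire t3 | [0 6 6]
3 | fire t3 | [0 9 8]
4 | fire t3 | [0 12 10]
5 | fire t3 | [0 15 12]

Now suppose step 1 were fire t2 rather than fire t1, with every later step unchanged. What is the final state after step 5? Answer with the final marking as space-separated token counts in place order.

(re-executing from step 1 with the substitution; state before step 1: [2 1 4])
1 | fire t2 | [3 1 4]
2 | fire t3 | [3 4 6]
3 | fire t3 | [3 7 8]
4 | fire t3 | [3 10 10]
5 | fire t3 | [3 13 12]

3 13 12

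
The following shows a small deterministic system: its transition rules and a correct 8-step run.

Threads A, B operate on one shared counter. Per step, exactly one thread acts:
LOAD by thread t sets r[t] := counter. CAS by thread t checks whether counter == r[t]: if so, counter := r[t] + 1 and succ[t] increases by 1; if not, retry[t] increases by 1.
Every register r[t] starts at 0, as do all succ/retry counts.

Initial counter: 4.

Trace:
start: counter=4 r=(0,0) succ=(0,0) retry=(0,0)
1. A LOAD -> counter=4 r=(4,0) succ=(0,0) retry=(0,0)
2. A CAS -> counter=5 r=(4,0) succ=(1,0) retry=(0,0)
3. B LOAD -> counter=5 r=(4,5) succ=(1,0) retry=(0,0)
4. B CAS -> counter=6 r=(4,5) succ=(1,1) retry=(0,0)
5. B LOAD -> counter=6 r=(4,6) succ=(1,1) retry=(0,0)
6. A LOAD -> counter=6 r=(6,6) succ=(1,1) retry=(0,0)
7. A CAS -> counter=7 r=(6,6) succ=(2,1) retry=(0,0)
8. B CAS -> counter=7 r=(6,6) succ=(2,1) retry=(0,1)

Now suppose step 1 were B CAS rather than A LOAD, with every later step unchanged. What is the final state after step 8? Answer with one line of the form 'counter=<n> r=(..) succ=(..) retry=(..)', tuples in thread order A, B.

counter=6 r=(5,5) succ=(1,1) retry=(1,2)

(re-executing from step 1 with the substitution; state before step 1: counter=4 r=(0,0) succ=(0,0) retry=(0,0))
1. B CAS -> counter=4 r=(0,0) succ=(0,0) retry=(0,1)
2. A CAS -> counter=4 r=(0,0) succ=(0,0) retry=(1,1)
3. B LOAD -> counter=4 r=(0,4) succ=(0,0) retry=(1,1)
4. B CAS -> counter=5 r=(0,4) succ=(0,1) retry=(1,1)
5. B LOAD -> counter=5 r=(0,5) succ=(0,1) retry=(1,1)
6. A LOAD -> counter=5 r=(5,5) succ=(0,1) retry=(1,1)
7. A CAS -> counter=6 r=(5,5) succ=(1,1) retry=(1,1)
8. B CAS -> counter=6 r=(5,5) succ=(1,1) retry=(1,2)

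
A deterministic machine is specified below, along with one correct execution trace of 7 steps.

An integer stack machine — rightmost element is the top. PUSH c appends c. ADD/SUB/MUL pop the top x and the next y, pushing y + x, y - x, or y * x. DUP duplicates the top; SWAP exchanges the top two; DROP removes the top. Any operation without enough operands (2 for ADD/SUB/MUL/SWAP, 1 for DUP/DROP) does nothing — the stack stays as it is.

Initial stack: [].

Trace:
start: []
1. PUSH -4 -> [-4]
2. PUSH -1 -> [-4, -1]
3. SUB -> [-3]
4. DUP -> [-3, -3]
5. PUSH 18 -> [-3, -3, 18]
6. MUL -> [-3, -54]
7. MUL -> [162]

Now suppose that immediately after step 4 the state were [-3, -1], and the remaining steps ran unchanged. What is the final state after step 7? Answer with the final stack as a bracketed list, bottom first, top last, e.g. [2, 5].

state after step 4 := [-3, -1]
5. PUSH 18 -> [-3, -1, 18]
6. MUL -> [-3, -18]
7. MUL -> [54]

[54]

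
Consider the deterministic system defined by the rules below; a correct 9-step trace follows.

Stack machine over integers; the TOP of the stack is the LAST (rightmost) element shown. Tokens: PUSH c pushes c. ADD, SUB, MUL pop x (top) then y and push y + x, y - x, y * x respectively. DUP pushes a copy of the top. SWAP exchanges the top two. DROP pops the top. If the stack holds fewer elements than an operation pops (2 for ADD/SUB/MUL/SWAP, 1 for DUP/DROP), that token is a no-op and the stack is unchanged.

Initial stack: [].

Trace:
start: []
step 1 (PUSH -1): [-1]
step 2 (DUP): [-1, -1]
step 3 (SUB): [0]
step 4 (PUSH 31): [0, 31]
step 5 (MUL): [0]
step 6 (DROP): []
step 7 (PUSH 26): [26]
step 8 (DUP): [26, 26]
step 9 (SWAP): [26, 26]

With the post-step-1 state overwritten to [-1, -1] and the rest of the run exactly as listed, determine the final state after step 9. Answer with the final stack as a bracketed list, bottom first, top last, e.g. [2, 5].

state after step 1 := [-1, -1]
step 2 (DUP): [-1, -1, -1]
step 3 (SUB): [-1, 0]
step 4 (PUSH 31): [-1, 0, 31]
step 5 (MUL): [-1, 0]
step 6 (DROP): [-1]
step 7 (PUSH 26): [-1, 26]
step 8 (DUP): [-1, 26, 26]
step 9 (SWAP): [-1, 26, 26]

[-1, 26, 26]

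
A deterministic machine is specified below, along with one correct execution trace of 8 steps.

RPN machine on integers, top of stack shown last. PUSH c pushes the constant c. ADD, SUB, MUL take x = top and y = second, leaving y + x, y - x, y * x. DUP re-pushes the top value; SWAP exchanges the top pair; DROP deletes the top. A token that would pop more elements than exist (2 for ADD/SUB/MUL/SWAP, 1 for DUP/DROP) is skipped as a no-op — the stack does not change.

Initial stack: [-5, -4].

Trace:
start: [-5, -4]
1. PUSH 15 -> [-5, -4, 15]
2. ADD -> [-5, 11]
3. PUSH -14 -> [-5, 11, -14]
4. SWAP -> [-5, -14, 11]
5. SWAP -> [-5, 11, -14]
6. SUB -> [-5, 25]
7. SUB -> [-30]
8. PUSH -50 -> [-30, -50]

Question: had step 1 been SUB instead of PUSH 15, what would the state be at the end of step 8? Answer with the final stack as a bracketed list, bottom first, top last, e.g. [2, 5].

(re-executing from step 1 with the substitution; state before step 1: [-5, -4])
1. SUB -> [-1]
2. ADD -> [-1]
3. PUSH -14 -> [-1, -14]
4. SWAP -> [-14, -1]
5. SWAP -> [-1, -14]
6. SUB -> [13]
7. SUB -> [13]
8. PUSH -50 -> [13, -50]

[13, -50]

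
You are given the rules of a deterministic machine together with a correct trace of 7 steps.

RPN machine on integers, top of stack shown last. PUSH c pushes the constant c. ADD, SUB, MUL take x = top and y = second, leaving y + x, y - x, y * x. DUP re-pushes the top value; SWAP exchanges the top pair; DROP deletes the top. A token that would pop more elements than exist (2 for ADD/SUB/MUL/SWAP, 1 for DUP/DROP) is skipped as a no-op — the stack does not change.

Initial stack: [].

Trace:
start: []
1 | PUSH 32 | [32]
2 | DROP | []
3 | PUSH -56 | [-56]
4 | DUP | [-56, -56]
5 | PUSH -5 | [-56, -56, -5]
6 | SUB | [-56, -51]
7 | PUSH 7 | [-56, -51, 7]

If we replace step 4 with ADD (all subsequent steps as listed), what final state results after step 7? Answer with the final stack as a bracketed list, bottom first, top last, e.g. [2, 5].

(re-executing from step 4 with the substitution; state before step 4: [-56])
4 | ADD | [-56]
5 | PUSH -5 | [-56, -5]
6 | SUB | [-51]
7 | PUSH 7 | [-51, 7]

[-51, 7]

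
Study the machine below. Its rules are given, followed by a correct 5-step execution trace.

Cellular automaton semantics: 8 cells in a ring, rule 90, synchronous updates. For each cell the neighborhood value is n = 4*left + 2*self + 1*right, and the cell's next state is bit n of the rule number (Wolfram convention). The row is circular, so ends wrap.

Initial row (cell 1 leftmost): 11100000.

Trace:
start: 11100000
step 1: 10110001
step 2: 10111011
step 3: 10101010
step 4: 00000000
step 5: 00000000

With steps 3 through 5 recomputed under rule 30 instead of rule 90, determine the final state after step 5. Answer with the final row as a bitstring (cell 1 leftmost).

01000100

(re-executing steps 3..5 under rule 30; state before step 3: 10111011)
step 3: 00100010
step 4: 01110111
step 5: 01000100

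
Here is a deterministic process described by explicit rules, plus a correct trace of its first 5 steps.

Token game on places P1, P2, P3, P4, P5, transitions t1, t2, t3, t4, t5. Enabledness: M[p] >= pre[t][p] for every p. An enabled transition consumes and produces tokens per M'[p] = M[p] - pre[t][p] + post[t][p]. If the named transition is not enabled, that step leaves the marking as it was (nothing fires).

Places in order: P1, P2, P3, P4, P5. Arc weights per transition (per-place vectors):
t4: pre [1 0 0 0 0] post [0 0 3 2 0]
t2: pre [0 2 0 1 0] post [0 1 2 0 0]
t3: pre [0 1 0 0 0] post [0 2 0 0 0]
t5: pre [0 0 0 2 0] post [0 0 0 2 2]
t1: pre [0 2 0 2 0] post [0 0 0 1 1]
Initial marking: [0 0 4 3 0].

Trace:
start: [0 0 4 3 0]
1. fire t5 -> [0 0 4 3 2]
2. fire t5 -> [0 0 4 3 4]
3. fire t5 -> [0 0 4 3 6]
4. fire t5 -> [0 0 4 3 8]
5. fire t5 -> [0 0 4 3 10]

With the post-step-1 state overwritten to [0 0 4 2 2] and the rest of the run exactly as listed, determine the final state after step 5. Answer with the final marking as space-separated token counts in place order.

state after step 1 := [0 0 4 2 2]
2. fire t5 -> [0 0 4 2 4]
3. fire t5 -> [0 0 4 2 6]
4. fire t5 -> [0 0 4 2 8]
5. fire t5 -> [0 0 4 2 10]

0 0 4 2 10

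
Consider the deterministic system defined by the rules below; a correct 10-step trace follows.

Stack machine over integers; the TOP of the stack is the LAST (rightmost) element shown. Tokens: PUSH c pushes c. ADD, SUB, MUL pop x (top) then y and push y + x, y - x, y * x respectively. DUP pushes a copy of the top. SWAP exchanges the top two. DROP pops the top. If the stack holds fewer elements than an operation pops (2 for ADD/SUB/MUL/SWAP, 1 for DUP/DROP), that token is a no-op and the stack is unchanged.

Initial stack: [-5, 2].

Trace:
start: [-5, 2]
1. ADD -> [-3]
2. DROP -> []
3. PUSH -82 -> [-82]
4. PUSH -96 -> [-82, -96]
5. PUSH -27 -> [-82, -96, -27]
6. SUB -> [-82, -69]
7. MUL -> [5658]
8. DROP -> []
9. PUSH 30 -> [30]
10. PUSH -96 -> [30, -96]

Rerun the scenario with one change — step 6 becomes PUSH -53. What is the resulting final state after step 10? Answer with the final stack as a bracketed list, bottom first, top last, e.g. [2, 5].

[-82, -96, 30, -96]

(re-executing from step 6 with the substitution; state before step 6: [-82, -96, -27])
6. PUSH -53 -> [-82, -96, -27, -53]
7. MUL -> [-82, -96, 1431]
8. DROP -> [-82, -96]
9. PUSH 30 -> [-82, -96, 30]
10. PUSH -96 -> [-82, -96, 30, -96]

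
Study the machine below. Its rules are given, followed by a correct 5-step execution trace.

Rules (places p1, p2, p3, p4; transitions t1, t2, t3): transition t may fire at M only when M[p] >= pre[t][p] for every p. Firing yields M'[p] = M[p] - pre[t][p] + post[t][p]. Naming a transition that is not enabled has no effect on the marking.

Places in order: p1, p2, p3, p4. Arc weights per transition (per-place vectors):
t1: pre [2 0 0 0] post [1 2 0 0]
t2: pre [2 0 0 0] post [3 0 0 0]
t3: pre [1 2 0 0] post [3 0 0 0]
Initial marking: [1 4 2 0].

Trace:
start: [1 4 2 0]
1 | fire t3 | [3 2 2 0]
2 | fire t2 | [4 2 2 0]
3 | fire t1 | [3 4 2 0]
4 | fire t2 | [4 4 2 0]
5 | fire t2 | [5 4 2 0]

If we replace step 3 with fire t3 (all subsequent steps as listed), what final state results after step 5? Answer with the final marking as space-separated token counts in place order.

(re-executing from step 3 with the substitution; state before step 3: [4 2 2 0])
3 | fire t3 | [6 0 2 0]
4 | fire t2 | [7 0 2 0]
5 | fire t2 | [8 0 2 0]

8 0 2 0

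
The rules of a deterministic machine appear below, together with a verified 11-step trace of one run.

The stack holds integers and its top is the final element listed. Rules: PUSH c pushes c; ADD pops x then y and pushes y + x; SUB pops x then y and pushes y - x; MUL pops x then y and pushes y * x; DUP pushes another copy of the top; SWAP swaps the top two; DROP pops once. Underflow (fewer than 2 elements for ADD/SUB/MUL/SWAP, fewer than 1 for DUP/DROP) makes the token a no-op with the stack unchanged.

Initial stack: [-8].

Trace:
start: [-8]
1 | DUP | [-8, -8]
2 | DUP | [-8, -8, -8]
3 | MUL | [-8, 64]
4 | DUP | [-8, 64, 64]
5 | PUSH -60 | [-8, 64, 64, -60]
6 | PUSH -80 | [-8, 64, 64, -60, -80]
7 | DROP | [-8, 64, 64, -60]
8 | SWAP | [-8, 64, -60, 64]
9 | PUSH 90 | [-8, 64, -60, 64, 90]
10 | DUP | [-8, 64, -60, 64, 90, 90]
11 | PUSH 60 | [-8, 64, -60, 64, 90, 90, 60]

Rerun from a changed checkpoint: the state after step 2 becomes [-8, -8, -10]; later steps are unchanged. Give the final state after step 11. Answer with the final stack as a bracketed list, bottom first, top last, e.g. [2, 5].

[-8, 80, -60, 80, 90, 90, 60]

state after step 2 := [-8, -8, -10]
3 | MUL | [-8, 80]
4 | DUP | [-8, 80, 80]
5 | PUSH -60 | [-8, 80, 80, -60]
6 | PUSH -80 | [-8, 80, 80, -60, -80]
7 | DROP | [-8, 80, 80, -60]
8 | SWAP | [-8, 80, -60, 80]
9 | PUSH 90 | [-8, 80, -60, 80, 90]
10 | DUP | [-8, 80, -60, 80, 90, 90]
11 | PUSH 60 | [-8, 80, -60, 80, 90, 90, 60]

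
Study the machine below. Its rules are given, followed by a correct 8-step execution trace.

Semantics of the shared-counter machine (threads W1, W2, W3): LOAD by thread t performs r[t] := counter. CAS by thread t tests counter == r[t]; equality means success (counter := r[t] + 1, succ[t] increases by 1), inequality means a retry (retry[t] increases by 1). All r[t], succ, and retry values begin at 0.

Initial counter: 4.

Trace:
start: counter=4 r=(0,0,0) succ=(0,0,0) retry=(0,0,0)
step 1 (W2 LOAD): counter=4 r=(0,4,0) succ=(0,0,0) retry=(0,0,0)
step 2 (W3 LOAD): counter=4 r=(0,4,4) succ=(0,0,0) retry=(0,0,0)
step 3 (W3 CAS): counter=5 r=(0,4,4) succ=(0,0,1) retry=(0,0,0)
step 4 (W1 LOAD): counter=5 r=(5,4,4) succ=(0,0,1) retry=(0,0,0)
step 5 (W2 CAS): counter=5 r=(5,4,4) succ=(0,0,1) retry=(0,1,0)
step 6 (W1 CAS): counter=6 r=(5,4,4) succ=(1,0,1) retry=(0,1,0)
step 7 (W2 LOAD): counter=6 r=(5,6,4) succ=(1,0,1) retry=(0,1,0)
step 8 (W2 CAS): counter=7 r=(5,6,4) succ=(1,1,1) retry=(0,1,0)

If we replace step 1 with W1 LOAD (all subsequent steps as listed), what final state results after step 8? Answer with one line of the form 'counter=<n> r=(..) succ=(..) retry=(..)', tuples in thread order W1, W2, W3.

(re-executing from step 1 with the substitution; state before step 1: counter=4 r=(0,0,0) succ=(0,0,0) retry=(0,0,0))
step 1 (W1 LOAD): counter=4 r=(4,0,0) succ=(0,0,0) retry=(0,0,0)
step 2 (W3 LOAD): counter=4 r=(4,0,4) succ=(0,0,0) retry=(0,0,0)
step 3 (W3 CAS): counter=5 r=(4,0,4) succ=(0,0,1) retry=(0,0,0)
step 4 (W1 LOAD): counter=5 r=(5,0,4) succ=(0,0,1) retry=(0,0,0)
step 5 (W2 CAS): counter=5 r=(5,0,4) succ=(0,0,1) retry=(0,1,0)
step 6 (W1 CAS): counter=6 r=(5,0,4) succ=(1,0,1) retry=(0,1,0)
step 7 (W2 LOAD): counter=6 r=(5,6,4) succ=(1,0,1) retry=(0,1,0)
step 8 (W2 CAS): counter=7 r=(5,6,4) succ=(1,1,1) retry=(0,1,0)

counter=7 r=(5,6,4) succ=(1,1,1) retry=(0,1,0)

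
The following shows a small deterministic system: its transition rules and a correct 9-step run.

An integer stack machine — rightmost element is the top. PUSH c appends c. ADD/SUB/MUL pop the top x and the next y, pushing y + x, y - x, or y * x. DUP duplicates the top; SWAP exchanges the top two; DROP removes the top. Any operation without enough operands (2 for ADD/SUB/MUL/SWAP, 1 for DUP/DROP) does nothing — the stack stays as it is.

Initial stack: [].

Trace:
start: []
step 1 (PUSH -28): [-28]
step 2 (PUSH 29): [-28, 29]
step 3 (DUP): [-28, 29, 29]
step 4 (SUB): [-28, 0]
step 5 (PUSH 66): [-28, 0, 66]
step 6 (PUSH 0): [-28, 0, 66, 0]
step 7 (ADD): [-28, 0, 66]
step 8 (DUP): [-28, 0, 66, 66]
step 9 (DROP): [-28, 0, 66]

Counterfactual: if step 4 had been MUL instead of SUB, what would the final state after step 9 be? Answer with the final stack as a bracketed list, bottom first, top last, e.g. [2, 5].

[-28, 841, 66]

(re-executing from step 4 with the substitution; state before step 4: [-28, 29, 29])
step 4 (MUL): [-28, 841]
step 5 (PUSH 66): [-28, 841, 66]
step 6 (PUSH 0): [-28, 841, 66, 0]
step 7 (ADD): [-28, 841, 66]
step 8 (DUP): [-28, 841, 66, 66]
step 9 (DROP): [-28, 841, 66]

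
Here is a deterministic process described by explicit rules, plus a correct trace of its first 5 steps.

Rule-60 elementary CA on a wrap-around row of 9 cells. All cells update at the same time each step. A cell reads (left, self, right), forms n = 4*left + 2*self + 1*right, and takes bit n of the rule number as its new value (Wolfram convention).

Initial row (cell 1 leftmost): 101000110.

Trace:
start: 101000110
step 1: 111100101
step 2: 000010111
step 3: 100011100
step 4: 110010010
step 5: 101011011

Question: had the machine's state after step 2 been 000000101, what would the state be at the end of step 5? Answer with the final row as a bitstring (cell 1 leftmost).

011000110

state after step 2 := 000000101
step 3: 100000111
step 4: 010000100
step 5: 011000110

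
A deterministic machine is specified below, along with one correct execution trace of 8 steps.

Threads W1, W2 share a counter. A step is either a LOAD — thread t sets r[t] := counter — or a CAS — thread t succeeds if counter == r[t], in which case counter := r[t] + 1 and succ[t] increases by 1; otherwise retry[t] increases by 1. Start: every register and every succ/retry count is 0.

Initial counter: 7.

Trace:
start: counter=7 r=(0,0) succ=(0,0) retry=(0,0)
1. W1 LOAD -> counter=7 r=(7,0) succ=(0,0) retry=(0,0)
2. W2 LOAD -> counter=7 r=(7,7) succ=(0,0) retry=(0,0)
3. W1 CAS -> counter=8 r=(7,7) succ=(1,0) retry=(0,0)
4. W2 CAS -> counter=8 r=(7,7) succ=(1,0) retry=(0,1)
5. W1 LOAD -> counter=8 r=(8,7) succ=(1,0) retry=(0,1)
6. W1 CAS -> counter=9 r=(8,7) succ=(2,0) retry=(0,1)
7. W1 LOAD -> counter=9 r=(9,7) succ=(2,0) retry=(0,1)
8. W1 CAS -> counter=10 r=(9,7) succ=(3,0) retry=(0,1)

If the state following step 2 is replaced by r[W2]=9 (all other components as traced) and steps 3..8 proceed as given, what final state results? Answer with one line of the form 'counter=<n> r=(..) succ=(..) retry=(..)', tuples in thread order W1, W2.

state after step 2 := counter=7 r=(7,9) succ=(0,0) retry=(0,0)
3. W1 CAS -> counter=8 r=(7,9) succ=(1,0) retry=(0,0)
4. W2 CAS -> counter=8 r=(7,9) succ=(1,0) retry=(0,1)
5. W1 LOAD -> counter=8 r=(8,9) succ=(1,0) retry=(0,1)
6. W1 CAS -> counter=9 r=(8,9) succ=(2,0) retry=(0,1)
7. W1 LOAD -> counter=9 r=(9,9) succ=(2,0) retry=(0,1)
8. W1 CAS -> counter=10 r=(9,9) succ=(3,0) retry=(0,1)

counter=10 r=(9,9) succ=(3,0) retry=(0,1)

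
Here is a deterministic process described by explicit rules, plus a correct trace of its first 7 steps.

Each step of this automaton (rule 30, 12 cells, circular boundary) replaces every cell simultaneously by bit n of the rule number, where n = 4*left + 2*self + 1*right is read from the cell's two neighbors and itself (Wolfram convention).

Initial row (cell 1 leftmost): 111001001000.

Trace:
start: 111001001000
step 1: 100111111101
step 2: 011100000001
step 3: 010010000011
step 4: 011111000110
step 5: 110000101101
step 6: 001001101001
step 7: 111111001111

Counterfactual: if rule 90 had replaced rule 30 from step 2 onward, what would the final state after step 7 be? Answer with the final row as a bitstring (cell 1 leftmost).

(re-executing steps 2..7 under rule 90; state before step 2: 100111111101)
step 2: 111100000101
step 3: 000110001001
step 4: 101111010110
step 5: 001001000110
step 6: 010110101111
step 7: 000110001001

000110001001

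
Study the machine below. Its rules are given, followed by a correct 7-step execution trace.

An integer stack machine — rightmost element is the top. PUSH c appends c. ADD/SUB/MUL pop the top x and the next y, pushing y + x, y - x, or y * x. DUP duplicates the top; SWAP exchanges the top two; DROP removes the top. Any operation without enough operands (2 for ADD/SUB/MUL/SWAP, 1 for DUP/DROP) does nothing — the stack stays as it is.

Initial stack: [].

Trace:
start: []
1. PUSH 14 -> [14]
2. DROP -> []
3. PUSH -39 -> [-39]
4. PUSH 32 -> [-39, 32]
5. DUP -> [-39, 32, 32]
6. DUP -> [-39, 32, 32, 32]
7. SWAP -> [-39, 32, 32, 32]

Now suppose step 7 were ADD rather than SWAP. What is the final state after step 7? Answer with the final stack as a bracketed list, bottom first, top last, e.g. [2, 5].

(re-executing from step 7 with the substitution; state before step 7: [-39, 32, 32, 32])
7. ADD -> [-39, 32, 64]

[-39, 32, 64]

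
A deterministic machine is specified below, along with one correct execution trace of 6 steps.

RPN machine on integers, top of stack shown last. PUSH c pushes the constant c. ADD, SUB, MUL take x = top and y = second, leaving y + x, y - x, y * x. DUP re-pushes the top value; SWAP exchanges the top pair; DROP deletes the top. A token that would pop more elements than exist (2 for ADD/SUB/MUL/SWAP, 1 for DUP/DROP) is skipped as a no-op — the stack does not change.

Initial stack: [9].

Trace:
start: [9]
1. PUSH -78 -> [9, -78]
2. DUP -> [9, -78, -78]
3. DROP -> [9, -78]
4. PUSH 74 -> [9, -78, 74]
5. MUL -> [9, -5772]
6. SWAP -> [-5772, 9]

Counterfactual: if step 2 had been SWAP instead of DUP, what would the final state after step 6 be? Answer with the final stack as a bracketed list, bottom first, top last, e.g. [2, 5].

(re-executing from step 2 with the substitution; state before step 2: [9, -78])
2. SWAP -> [-78, 9]
3. DROP -> [-78]
4. PUSH 74 -> [-78, 74]
5. MUL -> [-5772]
6. SWAP -> [-5772]

[-5772]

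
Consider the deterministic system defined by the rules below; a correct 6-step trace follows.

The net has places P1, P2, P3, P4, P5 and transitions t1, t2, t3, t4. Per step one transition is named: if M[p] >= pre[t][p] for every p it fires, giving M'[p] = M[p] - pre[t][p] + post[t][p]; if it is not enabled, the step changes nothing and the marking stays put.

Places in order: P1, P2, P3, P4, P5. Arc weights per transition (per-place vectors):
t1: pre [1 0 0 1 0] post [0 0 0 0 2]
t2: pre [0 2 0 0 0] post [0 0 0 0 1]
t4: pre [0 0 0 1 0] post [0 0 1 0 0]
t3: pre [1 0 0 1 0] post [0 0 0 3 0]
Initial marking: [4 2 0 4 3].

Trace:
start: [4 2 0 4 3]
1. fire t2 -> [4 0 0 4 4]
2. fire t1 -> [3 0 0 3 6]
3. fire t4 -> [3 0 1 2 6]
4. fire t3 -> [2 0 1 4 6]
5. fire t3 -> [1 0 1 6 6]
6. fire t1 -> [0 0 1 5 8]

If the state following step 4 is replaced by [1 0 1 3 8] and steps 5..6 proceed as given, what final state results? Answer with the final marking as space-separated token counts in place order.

0 0 1 5 8

state after step 4 := [1 0 1 3 8]
5. fire t3 -> [0 0 1 5 8]
6. fire t1 -> [0 0 1 5 8]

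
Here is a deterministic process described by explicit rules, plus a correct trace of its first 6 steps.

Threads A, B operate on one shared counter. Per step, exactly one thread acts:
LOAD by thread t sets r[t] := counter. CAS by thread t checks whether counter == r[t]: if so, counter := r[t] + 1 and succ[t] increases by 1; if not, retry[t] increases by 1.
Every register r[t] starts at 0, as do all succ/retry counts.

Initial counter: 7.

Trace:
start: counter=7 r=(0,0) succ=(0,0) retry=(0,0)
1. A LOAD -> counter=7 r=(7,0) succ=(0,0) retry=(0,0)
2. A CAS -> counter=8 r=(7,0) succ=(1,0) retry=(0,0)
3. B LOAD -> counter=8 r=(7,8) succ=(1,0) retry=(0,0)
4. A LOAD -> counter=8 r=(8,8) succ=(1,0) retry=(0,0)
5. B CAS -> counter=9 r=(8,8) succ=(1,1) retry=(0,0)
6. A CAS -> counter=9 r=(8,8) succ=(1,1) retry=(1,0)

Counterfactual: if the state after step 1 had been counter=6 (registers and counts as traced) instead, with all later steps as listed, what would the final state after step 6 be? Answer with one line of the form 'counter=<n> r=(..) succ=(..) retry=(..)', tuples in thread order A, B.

state after step 1 := counter=6 r=(7,0) succ=(0,0) retry=(0,0)
2. A CAS -> counter=6 r=(7,0) succ=(0,0) retry=(1,0)
3. B LOAD -> counter=6 r=(7,6) succ=(0,0) retry=(1,0)
4. A LOAD -> counter=6 r=(6,6) succ=(0,0) retry=(1,0)
5. B CAS -> counter=7 r=(6,6) succ=(0,1) retry=(1,0)
6. A CAS -> counter=7 r=(6,6) succ=(0,1) retry=(2,0)

counter=7 r=(6,6) succ=(0,1) retry=(2,0)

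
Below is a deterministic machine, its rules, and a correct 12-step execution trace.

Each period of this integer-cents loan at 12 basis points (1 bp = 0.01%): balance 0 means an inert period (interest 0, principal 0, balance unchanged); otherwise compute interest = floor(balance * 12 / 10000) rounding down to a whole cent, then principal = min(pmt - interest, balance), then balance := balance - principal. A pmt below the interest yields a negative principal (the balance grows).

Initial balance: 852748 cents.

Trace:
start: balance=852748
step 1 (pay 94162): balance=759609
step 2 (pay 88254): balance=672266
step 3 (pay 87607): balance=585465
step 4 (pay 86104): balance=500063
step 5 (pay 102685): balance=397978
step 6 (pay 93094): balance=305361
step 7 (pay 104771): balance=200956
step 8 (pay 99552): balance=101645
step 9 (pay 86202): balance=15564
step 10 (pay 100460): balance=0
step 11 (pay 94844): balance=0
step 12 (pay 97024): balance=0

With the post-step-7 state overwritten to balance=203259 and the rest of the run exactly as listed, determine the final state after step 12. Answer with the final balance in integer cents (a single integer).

state after step 7 := balance=203259
step 8 (pay 99552): balance=103950
step 9 (pay 86202): balance=17872
step 10 (pay 100460): balance=0
step 11 (pay 94844): balance=0
step 12 (pay 97024): balance=0

0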